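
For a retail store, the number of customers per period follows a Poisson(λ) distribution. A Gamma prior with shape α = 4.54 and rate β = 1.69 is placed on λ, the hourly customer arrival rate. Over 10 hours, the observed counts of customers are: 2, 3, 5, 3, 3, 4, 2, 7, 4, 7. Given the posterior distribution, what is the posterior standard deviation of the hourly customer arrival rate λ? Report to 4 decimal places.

0.5709

With a Gamma(shape α, rate β) prior, the Poisson likelihood is conjugate: the posterior is Gamma(α + ΣXᵢ, β + n).
Sum of counts S = 40 over n = 10 hours.
Posterior: Gamma(α+S, β+n) = Gamma(4.54+40, 1.69+10) = Gamma(44.54, 11.69).
SD = √α/β = √44.54/11.69 = 0.5709.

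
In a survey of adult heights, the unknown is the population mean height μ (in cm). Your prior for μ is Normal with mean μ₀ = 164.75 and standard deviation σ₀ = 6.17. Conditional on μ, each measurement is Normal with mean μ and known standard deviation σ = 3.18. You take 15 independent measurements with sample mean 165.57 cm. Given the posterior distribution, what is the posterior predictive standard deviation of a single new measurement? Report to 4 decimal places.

For Normal data with known variance σ², a Normal(μ₀, σ₀²) prior on μ is conjugate. Posterior precision = 1/σ₀² + n/σ²; posterior mean is the precision-weighted average of μ₀ and x̄.
σ₀² = 6.17² = 38.0689, σ² = 3.18² = 10.1124; σ² + n·σ₀² = 10.1124 + 15·38.0689 = 581.1459.
Posterior precision = 1/σ₀² + n/σ² = 1/38.0689 + 15/10.1124 = (σ² + n·σ₀²)/(σ₀²σ²) = 581.1459/(38.0689·10.1124); posterior variance σₙ² = σ₀²σ²/(σ² + n·σ₀²) = 38.0689·10.1124/581.1459 = 0.662429.
Predictive variance for one new observation = σₙ² + σ² = 38.0689·10.1124/581.1459 + 10.1124 = σ²·(σ₀² + 581.1459)/581.1459 = 10.1124·619.2148/581.1459 = 10.774829; SD = √(10.1124·619.2148/581.1459) = 3.2825.

3.2825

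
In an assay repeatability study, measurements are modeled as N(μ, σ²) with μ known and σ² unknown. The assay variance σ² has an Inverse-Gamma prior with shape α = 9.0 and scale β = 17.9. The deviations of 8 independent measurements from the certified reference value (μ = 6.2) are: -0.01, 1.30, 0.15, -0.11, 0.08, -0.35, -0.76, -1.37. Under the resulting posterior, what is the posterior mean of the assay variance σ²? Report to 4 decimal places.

With known mean μ and an Inverse-Gamma(α, β) prior on σ², the Normal likelihood is conjugate: posterior is Inv-Gamma(α + n/2, β + Σ(xᵢ−μ)²/2).
Σ(xᵢ−μ)² = (-0.01)² + (1.30)² + (0.15)² + (-0.11)² + (0.08)² + (-0.35)² + (-0.76)² + (-1.37)² = 4.3081.
Posterior: Inv-Gamma(9.0 + 8/2, 17.9 + 4.3081/2) = Inv-Gamma(13.00, 20.05405).
E[σ²|data] = β/(α−1) = 20.05405/12.00 = 1.6712.

1.6712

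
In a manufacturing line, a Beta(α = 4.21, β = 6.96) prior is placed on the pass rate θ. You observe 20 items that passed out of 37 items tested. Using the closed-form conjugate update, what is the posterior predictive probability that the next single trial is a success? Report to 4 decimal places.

The Beta prior is conjugate to a Binomial/Bernoulli likelihood; the update adds successes to α and failures to β.
Posterior: Beta(α+k, β+n−k) = Beta(4.21+20, 6.96+17) = Beta(24.21, 23.96).
For a single future Bernoulli trial, P(success | data) = α/(α+β) = 0.5026.

0.5026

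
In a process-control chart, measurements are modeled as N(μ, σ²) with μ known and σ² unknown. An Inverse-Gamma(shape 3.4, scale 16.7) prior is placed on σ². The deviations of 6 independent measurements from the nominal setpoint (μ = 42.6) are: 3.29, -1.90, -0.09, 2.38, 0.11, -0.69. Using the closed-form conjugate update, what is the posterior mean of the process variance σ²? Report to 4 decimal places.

4.9995

With known mean μ and an Inverse-Gamma(α, β) prior on σ², the Normal likelihood is conjugate: posterior is Inv-Gamma(α + n/2, β + Σ(xᵢ−μ)²/2).
Σ(xᵢ−μ)² = (3.29)² + (-1.90)² + (-0.09)² + (2.38)² + (0.11)² + (-0.69)² = 20.5948.
Posterior: Inv-Gamma(3.4 + 6/2, 16.7 + 20.5948/2) = Inv-Gamma(6.40, 26.99740).
E[σ²|data] = β/(α−1) = 26.99740/5.40 = 4.9995.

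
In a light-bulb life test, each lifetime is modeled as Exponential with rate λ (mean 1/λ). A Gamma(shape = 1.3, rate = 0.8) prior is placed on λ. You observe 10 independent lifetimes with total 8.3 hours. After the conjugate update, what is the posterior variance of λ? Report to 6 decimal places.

With a Gamma(shape α, rate β) prior on the exponential rate λ, the posterior after n observations with total T = Σxᵢ is Gamma(α+n, β+T).
Posterior: Gamma(1.3+10, 0.8+8.3) = Gamma(11.3, 9.1).
Var = α/β² = 0.136457.

0.136457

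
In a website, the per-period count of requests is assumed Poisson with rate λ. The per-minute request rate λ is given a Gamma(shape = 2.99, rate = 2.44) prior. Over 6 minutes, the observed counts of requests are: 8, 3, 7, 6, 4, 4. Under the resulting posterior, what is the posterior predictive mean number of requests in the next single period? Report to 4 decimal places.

With a Gamma(shape α, rate β) prior, the Poisson likelihood is conjugate: the posterior is Gamma(α + ΣXᵢ, β + n).
Sum of counts S = 32 over n = 6 minutes.
Posterior: Gamma(α+S, β+n) = Gamma(2.99+32, 2.44+6) = Gamma(34.99, 8.44).
The predictive distribution for one future period is NegBinom with mean α/β = 4.1457.

4.1457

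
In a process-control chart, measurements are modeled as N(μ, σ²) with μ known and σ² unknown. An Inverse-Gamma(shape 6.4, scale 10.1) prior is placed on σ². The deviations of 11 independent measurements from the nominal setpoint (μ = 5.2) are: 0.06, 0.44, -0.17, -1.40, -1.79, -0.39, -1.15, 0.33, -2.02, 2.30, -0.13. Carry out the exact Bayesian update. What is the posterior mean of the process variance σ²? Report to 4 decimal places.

With known mean μ and an Inverse-Gamma(α, β) prior on σ², the Normal likelihood is conjugate: posterior is Inv-Gamma(α + n/2, β + Σ(xᵢ−μ)²/2).
Σ(xᵢ−μ)² = (0.06)² + (0.44)² + (-0.17)² + (-1.40)² + (-1.79)² + (-0.39)² + (-1.15)² + (0.33)² + (-2.02)² + (2.30)² + (-0.13)² = 16.3610.
Posterior: Inv-Gamma(6.4 + 11/2, 10.1 + 16.3610/2) = Inv-Gamma(11.90, 18.28050).
E[σ²|data] = β/(α−1) = 18.28050/10.90 = 1.6771.

1.6771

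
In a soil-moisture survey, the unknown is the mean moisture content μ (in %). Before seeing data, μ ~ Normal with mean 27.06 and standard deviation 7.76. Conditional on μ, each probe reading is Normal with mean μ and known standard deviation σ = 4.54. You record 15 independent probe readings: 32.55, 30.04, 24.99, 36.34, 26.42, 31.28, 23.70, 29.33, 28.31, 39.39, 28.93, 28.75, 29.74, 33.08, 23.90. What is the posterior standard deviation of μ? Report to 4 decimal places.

For Normal data with known variance σ², a Normal(μ₀, σ₀²) prior on μ is conjugate. Posterior precision = 1/σ₀² + n/σ²; posterior mean is the precision-weighted average of μ₀ and x̄.
σ₀² = 7.76² = 60.2176, σ² = 4.54² = 20.6116; σ² + n·σ₀² = 20.6116 + 15·60.2176 = 923.8756.
Posterior precision = 1/σ₀² + n/σ² = 1/60.2176 + 15/20.6116 = (σ² + n·σ₀²)/(σ₀²σ²) = 923.8756/(60.2176·20.6116); posterior variance σₙ² = σ₀²σ²/(σ² + n·σ₀²) = 60.2176·20.6116/923.8756 = 1.343450.
Posterior SD = √σₙ² = √(60.2176·20.6116/923.8756) = 1.1591.

1.1591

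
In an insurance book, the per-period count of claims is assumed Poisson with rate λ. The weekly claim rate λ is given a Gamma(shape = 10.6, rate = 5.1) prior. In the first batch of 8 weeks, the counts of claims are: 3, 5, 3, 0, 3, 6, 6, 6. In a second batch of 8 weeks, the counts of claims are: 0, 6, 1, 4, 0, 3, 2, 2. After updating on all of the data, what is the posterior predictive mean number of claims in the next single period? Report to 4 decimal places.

2.8720

With a Gamma(shape α, rate β) prior, the Poisson likelihood is conjugate: the posterior is Gamma(α + ΣXᵢ, β + n).
Batch 1: sum of counts S = 32 over n = 8 weeks.
After batch 1: Gamma(α+S, β+n) = Gamma(10.6+32, 5.1+8) = Gamma(42.6, 13.1).
Batch 2: sum of counts S = 18 over n = 8 weeks.
After batch 2: Gamma(α+S, β+n) = Gamma(42.6+18, 13.1+8) = Gamma(60.6, 21.1).
The predictive distribution for one future period is NegBinom with mean α/β = 2.8720.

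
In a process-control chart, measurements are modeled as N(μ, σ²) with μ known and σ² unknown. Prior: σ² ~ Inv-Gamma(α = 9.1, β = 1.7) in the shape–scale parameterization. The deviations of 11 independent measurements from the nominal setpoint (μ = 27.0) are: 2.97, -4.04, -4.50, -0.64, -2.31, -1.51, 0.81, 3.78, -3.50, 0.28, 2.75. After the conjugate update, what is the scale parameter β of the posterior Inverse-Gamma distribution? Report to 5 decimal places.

45.82685

With known mean μ and an Inverse-Gamma(α, β) prior on σ², the Normal likelihood is conjugate: posterior is Inv-Gamma(α + n/2, β + Σ(xᵢ−μ)²/2).
Σ(xᵢ−μ)² = (2.97)² + (-4.04)² + (-4.50)² + (-0.64)² + (-2.31)² + (-1.51)² + (0.81)² + (3.78)² + (-3.50)² + (0.28)² + (2.75)² = 88.2537.
Posterior: Inv-Gamma(9.1 + 11/2, 1.7 + 88.2537/2) = Inv-Gamma(14.60, 45.82685).
Posterior β = 45.82685.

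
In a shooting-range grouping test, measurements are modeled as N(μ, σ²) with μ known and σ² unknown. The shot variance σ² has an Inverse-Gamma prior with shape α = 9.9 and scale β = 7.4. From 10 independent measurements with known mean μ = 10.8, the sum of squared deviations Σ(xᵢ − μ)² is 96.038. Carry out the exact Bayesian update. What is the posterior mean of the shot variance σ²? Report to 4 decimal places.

With known mean μ and an Inverse-Gamma(α, β) prior on σ², the Normal likelihood is conjugate: posterior is Inv-Gamma(α + n/2, β + Σ(xᵢ−μ)²/2).
Posterior: Inv-Gamma(9.9 + 10/2, 7.4 + 96.038/2) = Inv-Gamma(14.90, 55.4190).
E[σ²|data] = β/(α−1) = 55.4190/13.90 = 3.9870.

3.9870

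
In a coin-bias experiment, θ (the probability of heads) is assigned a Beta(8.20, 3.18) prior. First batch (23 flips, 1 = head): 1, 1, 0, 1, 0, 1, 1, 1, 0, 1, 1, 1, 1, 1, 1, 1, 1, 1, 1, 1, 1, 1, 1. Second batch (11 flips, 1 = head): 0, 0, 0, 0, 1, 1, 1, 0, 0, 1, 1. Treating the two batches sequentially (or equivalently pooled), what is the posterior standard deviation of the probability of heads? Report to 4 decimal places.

The Beta prior is conjugate to a Binomial/Bernoulli likelihood; the update adds successes to α and failures to β.
After batch 1: Beta(8.20+20, 3.18+3) = Beta(28.20, 6.18).
After batch 2: Beta(28.20+5, 6.18+6) = Beta(33.20, 12.18).
Var = αβ/((α+β)²(α+β+1)) = 33.20·12.18/(45.38²·46.38) = 0.00423375; SD = √0.00423375 = 0.0651.

0.0651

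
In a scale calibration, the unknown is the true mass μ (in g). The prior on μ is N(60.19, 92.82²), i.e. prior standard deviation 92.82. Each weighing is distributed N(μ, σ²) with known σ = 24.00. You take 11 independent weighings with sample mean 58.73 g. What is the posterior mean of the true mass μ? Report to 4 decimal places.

58.7388

For Normal data with known variance σ², a Normal(μ₀, σ₀²) prior on μ is conjugate. Posterior precision = 1/σ₀² + n/σ²; posterior mean is the precision-weighted average of μ₀ and x̄.
n·x̄ = 11·58.73 = 646.03.
σ₀² = 92.82² = 8615.5524, σ² = 24.00² = 576; σ² + n·σ₀² = 576 + 11·8615.5524 = 95347.0764.
Posterior mean = (μ₀/σ₀² + n·x̄/σ²)/(1/σ₀² + n/σ²) = (σ²·μ₀ + σ₀²·n·x̄)/(σ² + n·σ₀²) = (576·60.19 + 8615.5524·646.03)/95347.0764 = 5600574.756972/95347.0764 = 58.7388.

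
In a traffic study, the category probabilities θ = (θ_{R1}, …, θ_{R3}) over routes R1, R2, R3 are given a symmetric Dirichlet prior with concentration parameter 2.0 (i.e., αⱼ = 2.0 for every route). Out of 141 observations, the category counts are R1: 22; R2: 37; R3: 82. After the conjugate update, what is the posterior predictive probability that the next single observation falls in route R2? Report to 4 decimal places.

The Dirichlet prior is conjugate to the Multinomial likelihood: each posterior αⱼ = prior αⱼ + observed count nⱼ.
Posterior concentration: (24.0, 39.0, 84.0), total = 147.0.
P(next = R2 | data) = α_{R2}/Σα = 0.2653.

0.2653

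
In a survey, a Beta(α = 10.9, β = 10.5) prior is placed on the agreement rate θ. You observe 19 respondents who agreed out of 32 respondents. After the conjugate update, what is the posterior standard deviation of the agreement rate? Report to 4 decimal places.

The Beta prior is conjugate to a Binomial/Bernoulli likelihood; the update adds successes to α and failures to β.
Posterior: Beta(α+k, β+n−k) = Beta(10.9+19, 10.5+13) = Beta(29.9, 23.5).
Var = αβ/((α+β)²(α+β+1)) = 29.9·23.5/(53.4²·54.4) = 0.00452958; SD = √0.00452958 = 0.0673.

0.0673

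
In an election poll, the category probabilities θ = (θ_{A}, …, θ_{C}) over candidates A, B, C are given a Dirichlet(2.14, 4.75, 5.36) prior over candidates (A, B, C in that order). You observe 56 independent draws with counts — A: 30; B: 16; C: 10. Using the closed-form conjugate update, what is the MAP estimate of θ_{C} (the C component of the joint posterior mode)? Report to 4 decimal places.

0.2201

The Dirichlet prior is conjugate to the Multinomial likelihood: each posterior αⱼ = prior αⱼ + observed count nⱼ.
Posterior concentration: (32.14, 20.75, 15.36), total = 68.25.
Joint mode component: (α_{C}−1)/(Σα−K) = 14.36/65.25 = 0.2201.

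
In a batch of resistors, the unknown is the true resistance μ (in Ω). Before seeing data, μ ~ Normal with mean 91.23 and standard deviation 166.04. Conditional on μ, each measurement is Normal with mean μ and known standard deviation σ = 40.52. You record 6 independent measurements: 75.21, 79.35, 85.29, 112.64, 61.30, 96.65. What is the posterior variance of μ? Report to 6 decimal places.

For Normal data with known variance σ², a Normal(μ₀, σ₀²) prior on μ is conjugate. Posterior precision = 1/σ₀² + n/σ²; posterior mean is the precision-weighted average of μ₀ and x̄.
σ₀² = 166.04² = 27569.2816, σ² = 40.52² = 1641.8704; σ² + n·σ₀² = 1641.8704 + 6·27569.2816 = 167057.56.
Posterior precision = 1/σ₀² + n/σ² = 1/27569.2816 + 6/1641.8704 = (σ² + n·σ₀²)/(σ₀²σ²) = 167057.56/(27569.2816·1641.8704); posterior variance σₙ² = σ₀²σ²/(σ² + n·σ₀²) = 27569.2816·1641.8704/167057.56 = 270.955636.

270.955636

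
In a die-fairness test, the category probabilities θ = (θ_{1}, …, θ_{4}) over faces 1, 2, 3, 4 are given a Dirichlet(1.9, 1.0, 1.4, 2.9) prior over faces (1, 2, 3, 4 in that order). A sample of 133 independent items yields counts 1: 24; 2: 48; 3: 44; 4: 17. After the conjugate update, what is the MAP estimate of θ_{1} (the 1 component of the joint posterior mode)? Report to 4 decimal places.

The Dirichlet prior is conjugate to the Multinomial likelihood: each posterior αⱼ = prior αⱼ + observed count nⱼ.
Posterior concentration: (25.9, 49.0, 45.4, 19.9), total = 140.2.
Joint mode component: (α_{1}−1)/(Σα−K) = 24.9/136.2 = 0.1828.

0.1828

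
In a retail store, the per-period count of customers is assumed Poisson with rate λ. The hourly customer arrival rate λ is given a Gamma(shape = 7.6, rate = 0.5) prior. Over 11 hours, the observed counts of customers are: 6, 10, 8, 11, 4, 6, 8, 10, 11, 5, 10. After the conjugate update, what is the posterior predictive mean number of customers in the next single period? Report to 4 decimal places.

With a Gamma(shape α, rate β) prior, the Poisson likelihood is conjugate: the posterior is Gamma(α + ΣXᵢ, β + n).
Sum of counts S = 89 over n = 11 hours.
Posterior: Gamma(α+S, β+n) = Gamma(7.6+89, 0.5+11) = Gamma(96.6, 11.5).
The predictive distribution for one future period is NegBinom with mean α/β = 8.4000.

8.4000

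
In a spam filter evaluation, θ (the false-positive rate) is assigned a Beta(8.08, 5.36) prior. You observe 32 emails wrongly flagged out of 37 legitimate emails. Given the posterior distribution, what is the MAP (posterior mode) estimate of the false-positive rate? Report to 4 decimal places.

The Beta prior is conjugate to a Binomial/Bernoulli likelihood; the update adds successes to α and failures to β.
Posterior: Beta(α+k, β+n−k) = Beta(8.08+32, 5.36+5) = Beta(40.08, 10.36).
Mode of Beta(a,b) for a,b>1 is (a−1)/(a+b−2) = 39.08/48.44 = 0.8068.

0.8068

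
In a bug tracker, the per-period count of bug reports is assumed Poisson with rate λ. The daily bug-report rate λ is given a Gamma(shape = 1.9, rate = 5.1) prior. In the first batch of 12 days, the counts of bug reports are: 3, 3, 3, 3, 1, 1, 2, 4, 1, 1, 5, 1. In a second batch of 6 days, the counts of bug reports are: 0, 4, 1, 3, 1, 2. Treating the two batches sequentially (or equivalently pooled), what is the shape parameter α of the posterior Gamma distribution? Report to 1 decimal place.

40.9

With a Gamma(shape α, rate β) prior, the Poisson likelihood is conjugate: the posterior is Gamma(α + ΣXᵢ, β + n).
Batch 1: sum of counts S = 28 over n = 12 days.
After batch 1: Gamma(α+S, β+n) = Gamma(1.9+28, 5.1+12) = Gamma(29.9, 17.1).
Batch 2: sum of counts S = 11 over n = 6 days.
After batch 2: Gamma(α+S, β+n) = Gamma(29.9+11, 17.1+6) = Gamma(40.9, 23.1).
Posterior α = 40.9.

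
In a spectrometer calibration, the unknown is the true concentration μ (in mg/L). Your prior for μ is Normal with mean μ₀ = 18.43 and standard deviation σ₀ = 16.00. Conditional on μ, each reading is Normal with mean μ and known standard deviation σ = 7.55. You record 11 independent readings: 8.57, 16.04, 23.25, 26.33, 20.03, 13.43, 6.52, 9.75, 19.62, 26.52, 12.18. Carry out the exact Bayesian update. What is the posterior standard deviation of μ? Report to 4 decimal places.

2.2537

For Normal data with known variance σ², a Normal(μ₀, σ₀²) prior on μ is conjugate. Posterior precision = 1/σ₀² + n/σ²; posterior mean is the precision-weighted average of μ₀ and x̄.
σ₀² = 16.00² = 256, σ² = 7.55² = 57.0025; σ² + n·σ₀² = 57.0025 + 11·256 = 2873.0025.
Posterior precision = 1/σ₀² + n/σ² = 1/256 + 11/57.0025 = (σ² + n·σ₀²)/(σ₀²σ²) = 2873.0025/(256·57.0025); posterior variance σₙ² = σ₀²σ²/(σ² + n·σ₀²) = 256·57.0025/2873.0025 = 5.079230.
Posterior SD = √σₙ² = √(256·57.0025/2873.0025) = 2.2537.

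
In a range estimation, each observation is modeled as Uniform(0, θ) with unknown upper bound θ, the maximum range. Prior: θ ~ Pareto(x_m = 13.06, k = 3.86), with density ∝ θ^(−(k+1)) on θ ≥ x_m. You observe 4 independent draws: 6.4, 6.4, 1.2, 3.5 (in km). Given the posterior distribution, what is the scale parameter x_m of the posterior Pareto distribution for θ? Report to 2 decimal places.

13.06

A Pareto(scale x_m, shape k) prior on the upper bound θ of Uniform(0, θ) is conjugate: posterior is Pareto(max(x_m, max xᵢ), k + n).
Sample maximum = 6.4; prior scale x_m = 13.06 → posterior scale = max = 13.06.
Posterior shape = 3.86 + 4 = 7.86.
Posterior scale x_m = 13.06.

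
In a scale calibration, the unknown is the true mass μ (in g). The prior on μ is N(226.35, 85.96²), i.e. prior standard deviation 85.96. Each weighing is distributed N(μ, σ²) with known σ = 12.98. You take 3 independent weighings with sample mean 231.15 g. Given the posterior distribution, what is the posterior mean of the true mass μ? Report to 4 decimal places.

For Normal data with known variance σ², a Normal(μ₀, σ₀²) prior on μ is conjugate. Posterior precision = 1/σ₀² + n/σ²; posterior mean is the precision-weighted average of μ₀ and x̄.
n·x̄ = 3·231.15 = 693.45.
σ₀² = 85.96² = 7389.1216, σ² = 12.98² = 168.4804; σ² + n·σ₀² = 168.4804 + 3·7389.1216 = 22335.8452.
Posterior mean = (μ₀/σ₀² + n·x̄/σ²)/(1/σ₀² + n/σ²) = (σ²·μ₀ + σ₀²·n·x̄)/(σ² + n·σ₀²) = (168.4804·226.35 + 7389.1216·693.45)/22335.8452 = 5162121.91206/22335.8452 = 231.1138.

231.1138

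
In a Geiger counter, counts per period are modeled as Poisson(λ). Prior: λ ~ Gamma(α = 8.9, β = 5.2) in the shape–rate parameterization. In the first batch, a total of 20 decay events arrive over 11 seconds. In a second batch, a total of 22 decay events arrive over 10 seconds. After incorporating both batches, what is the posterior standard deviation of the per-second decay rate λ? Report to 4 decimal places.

With a Gamma(shape α, rate β) prior, the Poisson likelihood is conjugate: the posterior is Gamma(α + ΣXᵢ, β + n).
After batch 1: Gamma(α+S, β+n) = Gamma(8.9+20, 5.2+11) = Gamma(28.9, 16.2).
After batch 2: Gamma(α+S, β+n) = Gamma(28.9+22, 16.2+10) = Gamma(50.9, 26.2).
SD = √α/β = √50.9/26.2 = 0.2723.

0.2723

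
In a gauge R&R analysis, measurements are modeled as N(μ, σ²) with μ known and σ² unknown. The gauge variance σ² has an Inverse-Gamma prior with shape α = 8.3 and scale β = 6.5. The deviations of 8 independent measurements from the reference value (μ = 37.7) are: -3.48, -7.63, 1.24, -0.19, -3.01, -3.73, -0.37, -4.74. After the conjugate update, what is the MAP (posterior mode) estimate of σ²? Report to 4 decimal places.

4.9052

With known mean μ and an Inverse-Gamma(α, β) prior on σ², the Normal likelihood is conjugate: posterior is Inv-Gamma(α + n/2, β + Σ(xᵢ−μ)²/2).
Σ(xᵢ−μ)² = (-3.48)² + (-7.63)² + (1.24)² + (-0.19)² + (-3.01)² + (-3.73)² + (-0.37)² + (-4.74)² = 117.4785.
Posterior: Inv-Gamma(8.3 + 8/2, 6.5 + 117.4785/2) = Inv-Gamma(12.30, 65.23925).
Mode = β/(α+1) = 65.23925/13.30 = 4.9052.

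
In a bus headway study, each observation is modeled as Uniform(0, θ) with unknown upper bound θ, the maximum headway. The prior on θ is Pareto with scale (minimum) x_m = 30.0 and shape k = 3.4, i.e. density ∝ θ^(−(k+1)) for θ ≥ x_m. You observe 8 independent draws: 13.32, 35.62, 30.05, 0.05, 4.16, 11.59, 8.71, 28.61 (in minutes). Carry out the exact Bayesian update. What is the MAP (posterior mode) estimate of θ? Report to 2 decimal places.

A Pareto(scale x_m, shape k) prior on the upper bound θ of Uniform(0, θ) is conjugate: posterior is Pareto(max(x_m, max xᵢ), k + n).
Sample maximum = 35.62; prior scale x_m = 30.0 → posterior scale = max = 35.62.
Posterior shape = 3.4 + 8 = 11.4.
The Pareto density is decreasing on [x_m, ∞), so the mode is x_m = 35.62.

35.62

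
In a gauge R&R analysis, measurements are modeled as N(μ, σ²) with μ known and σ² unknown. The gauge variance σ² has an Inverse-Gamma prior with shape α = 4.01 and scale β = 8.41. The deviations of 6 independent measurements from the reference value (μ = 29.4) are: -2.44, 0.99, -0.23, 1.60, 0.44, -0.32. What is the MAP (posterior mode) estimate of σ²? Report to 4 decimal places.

1.6643

With known mean μ and an Inverse-Gamma(α, β) prior on σ², the Normal likelihood is conjugate: posterior is Inv-Gamma(α + n/2, β + Σ(xᵢ−μ)²/2).
Σ(xᵢ−μ)² = (-2.44)² + (0.99)² + (-0.23)² + (1.60)² + (0.44)² + (-0.32)² = 9.8426.
Posterior: Inv-Gamma(4.01 + 6/2, 8.41 + 9.8426/2) = Inv-Gamma(7.01, 13.33130).
Mode = β/(α+1) = 13.33130/8.01 = 1.6643.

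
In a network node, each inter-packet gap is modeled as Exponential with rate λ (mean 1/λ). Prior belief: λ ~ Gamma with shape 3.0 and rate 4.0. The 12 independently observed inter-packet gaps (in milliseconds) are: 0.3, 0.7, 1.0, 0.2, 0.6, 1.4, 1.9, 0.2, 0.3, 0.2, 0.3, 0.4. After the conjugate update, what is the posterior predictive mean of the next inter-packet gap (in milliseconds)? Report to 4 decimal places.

With a Gamma(shape α, rate β) prior on the exponential rate λ, the posterior after n observations with total T = Σxᵢ is Gamma(α+n, β+T).
Sum of observations T = 7.5 milliseconds; n = 12.
Posterior: Gamma(3.0+12, 4.0+7.5) = Gamma(15.0, 11.5).
The predictive distribution for the next observation is Lomax; its mean is β/(α−1) = 11.5/14.0 = 0.8214.

0.8214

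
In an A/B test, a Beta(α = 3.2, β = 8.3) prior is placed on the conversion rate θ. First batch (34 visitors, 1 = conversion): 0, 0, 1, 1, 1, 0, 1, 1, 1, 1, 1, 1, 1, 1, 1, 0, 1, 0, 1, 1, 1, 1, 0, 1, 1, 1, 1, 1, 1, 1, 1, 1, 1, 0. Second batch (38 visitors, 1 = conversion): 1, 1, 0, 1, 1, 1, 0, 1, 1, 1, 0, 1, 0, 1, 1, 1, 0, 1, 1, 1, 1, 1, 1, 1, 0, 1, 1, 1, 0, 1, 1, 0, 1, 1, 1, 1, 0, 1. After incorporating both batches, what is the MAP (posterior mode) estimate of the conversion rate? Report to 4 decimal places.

The Beta prior is conjugate to a Binomial/Bernoulli likelihood; the update adds successes to α and failures to β.
After batch 1: Beta(3.2+27, 8.3+7) = Beta(30.2, 15.3).
After batch 2: Beta(30.2+29, 15.3+9) = Beta(59.2, 24.3).
Mode of Beta(a,b) for a,b>1 is (a−1)/(a+b−2) = 58.2/81.5 = 0.7141.

0.7141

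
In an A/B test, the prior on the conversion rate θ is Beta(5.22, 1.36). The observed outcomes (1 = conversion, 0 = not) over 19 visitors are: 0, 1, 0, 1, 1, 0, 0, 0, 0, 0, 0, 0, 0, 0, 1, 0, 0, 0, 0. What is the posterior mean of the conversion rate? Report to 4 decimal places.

The Beta prior is conjugate to a Binomial/Bernoulli likelihood; the update adds successes to α and failures to β.
Posterior: Beta(α+k, β+n−k) = Beta(5.22+4, 1.36+15) = Beta(9.22, 16.36).
Posterior mean = α/(α+β) = 9.22/25.58 = 0.3604.

0.3604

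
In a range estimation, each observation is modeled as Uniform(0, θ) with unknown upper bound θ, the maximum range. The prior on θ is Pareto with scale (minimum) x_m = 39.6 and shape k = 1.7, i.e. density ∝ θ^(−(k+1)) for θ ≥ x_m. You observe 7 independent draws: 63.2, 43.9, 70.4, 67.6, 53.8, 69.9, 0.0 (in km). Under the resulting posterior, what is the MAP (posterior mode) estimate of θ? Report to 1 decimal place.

70.4

A Pareto(scale x_m, shape k) prior on the upper bound θ of Uniform(0, θ) is conjugate: posterior is Pareto(max(x_m, max xᵢ), k + n).
Sample maximum = 70.4; prior scale x_m = 39.6 → posterior scale = max = 70.4.
Posterior shape = 1.7 + 7 = 8.7.
The Pareto density is decreasing on [x_m, ∞), so the mode is x_m = 70.4.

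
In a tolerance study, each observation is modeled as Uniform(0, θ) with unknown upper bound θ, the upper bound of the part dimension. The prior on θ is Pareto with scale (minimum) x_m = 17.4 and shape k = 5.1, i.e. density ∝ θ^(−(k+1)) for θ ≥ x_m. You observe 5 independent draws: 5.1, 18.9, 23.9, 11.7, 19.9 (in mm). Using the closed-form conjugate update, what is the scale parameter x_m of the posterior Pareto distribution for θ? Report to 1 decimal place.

A Pareto(scale x_m, shape k) prior on the upper bound θ of Uniform(0, θ) is conjugate: posterior is Pareto(max(x_m, max xᵢ), k + n).
Sample maximum = 23.9; prior scale x_m = 17.4 → posterior scale = max = 23.9.
Posterior shape = 5.1 + 5 = 10.1.
Posterior scale x_m = 23.9.

23.9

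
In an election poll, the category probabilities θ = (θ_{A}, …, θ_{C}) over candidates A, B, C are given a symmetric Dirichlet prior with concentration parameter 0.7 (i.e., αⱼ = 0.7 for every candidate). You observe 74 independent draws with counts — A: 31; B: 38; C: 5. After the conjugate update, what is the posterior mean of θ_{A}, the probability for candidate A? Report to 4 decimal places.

0.4166

The Dirichlet prior is conjugate to the Multinomial likelihood: each posterior αⱼ = prior αⱼ + observed count nⱼ.
Posterior concentration: (31.7, 38.7, 5.7), total = 76.1.
E[θ_{A}|data] = α_{A}/Σα = 31.7/76.1 = 0.4166.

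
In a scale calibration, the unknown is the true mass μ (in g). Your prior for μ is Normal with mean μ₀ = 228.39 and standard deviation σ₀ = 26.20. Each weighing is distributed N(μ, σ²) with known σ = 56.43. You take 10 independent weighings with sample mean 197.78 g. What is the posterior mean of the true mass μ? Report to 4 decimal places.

207.4800

For Normal data with known variance σ², a Normal(μ₀, σ₀²) prior on μ is conjugate. Posterior precision = 1/σ₀² + n/σ²; posterior mean is the precision-weighted average of μ₀ and x̄.
n·x̄ = 10·197.78 = 1977.8.
σ₀² = 26.20² = 686.44, σ² = 56.43² = 3184.3449; σ² + n·σ₀² = 3184.3449 + 10·686.44 = 10048.7449.
Posterior mean = (μ₀/σ₀² + n·x̄/σ²)/(1/σ₀² + n/σ²) = (σ²·μ₀ + σ₀²·n·x̄)/(σ² + n·σ₀²) = (3184.3449·228.39 + 686.44·1977.8)/10048.7449 = 2084913.563711/10048.7449 = 207.4800.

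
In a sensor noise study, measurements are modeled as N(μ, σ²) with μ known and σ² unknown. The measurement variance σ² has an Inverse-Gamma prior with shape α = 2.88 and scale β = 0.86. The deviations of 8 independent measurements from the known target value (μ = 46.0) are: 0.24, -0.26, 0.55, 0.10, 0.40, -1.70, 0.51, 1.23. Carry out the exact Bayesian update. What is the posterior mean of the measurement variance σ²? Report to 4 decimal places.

With known mean μ and an Inverse-Gamma(α, β) prior on σ², the Normal likelihood is conjugate: posterior is Inv-Gamma(α + n/2, β + Σ(xᵢ−μ)²/2).
Σ(xᵢ−μ)² = (0.24)² + (-0.26)² + (0.55)² + (0.10)² + (0.40)² + (-1.70)² + (0.51)² + (1.23)² = 5.2607.
Posterior: Inv-Gamma(2.88 + 8/2, 0.86 + 5.2607/2) = Inv-Gamma(6.88, 3.49035).
E[σ²|data] = β/(α−1) = 3.49035/5.88 = 0.5936.

0.5936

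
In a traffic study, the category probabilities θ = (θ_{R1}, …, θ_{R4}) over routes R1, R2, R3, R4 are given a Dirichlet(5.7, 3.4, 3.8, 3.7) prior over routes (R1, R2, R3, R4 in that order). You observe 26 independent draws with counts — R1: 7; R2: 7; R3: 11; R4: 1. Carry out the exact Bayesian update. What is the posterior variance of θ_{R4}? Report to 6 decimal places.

0.002251

The Dirichlet prior is conjugate to the Multinomial likelihood: each posterior αⱼ = prior αⱼ + observed count nⱼ.
Posterior concentration: (12.7, 10.4, 14.8, 4.7), total = 42.6.
Var[θ_j] = α_j(Σα−α_j)/((Σα)²(Σα+1)) = 4.7·37.9/(42.6²·43.6) = 0.002251.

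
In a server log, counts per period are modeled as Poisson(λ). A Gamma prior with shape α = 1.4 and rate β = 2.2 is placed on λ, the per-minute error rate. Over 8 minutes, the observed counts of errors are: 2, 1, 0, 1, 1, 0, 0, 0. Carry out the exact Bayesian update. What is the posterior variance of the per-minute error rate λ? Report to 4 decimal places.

0.0615

With a Gamma(shape α, rate β) prior, the Poisson likelihood is conjugate: the posterior is Gamma(α + ΣXᵢ, β + n).
Sum of counts S = 5 over n = 8 minutes.
Posterior: Gamma(α+S, β+n) = Gamma(1.4+5, 2.2+8) = Gamma(6.4, 10.2).
Var = α/β² = 6.4/10.2² = 0.0615.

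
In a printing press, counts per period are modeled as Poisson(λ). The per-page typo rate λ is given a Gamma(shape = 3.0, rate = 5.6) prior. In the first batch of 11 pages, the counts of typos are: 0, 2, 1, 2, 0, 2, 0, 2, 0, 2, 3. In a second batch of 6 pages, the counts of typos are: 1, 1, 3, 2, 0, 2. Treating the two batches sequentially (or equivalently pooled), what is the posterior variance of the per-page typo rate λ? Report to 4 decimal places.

With a Gamma(shape α, rate β) prior, the Poisson likelihood is conjugate: the posterior is Gamma(α + ΣXᵢ, β + n).
Batch 1: sum of counts S = 14 over n = 11 pages.
After batch 1: Gamma(α+S, β+n) = Gamma(3.0+14, 5.6+11) = Gamma(17.0, 16.6).
Batch 2: sum of counts S = 9 over n = 6 pages.
After batch 2: Gamma(α+S, β+n) = Gamma(17.0+9, 16.6+6) = Gamma(26.0, 22.6).
Var = α/β² = 26.0/22.6² = 0.0509.

0.0509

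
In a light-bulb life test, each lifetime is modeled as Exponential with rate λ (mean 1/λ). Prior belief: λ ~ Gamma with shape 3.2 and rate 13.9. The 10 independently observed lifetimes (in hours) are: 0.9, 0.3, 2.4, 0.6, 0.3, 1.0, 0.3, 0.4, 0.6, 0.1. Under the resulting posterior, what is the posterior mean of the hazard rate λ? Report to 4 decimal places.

With a Gamma(shape α, rate β) prior on the exponential rate λ, the posterior after n observations with total T = Σxᵢ is Gamma(α+n, β+T).
Sum of observations T = 6.9 hours; n = 10.
Posterior: Gamma(3.2+10, 13.9+6.9) = Gamma(13.2, 20.8).
Posterior mean of λ = α/β = 13.2/20.8 = 0.6346.

0.6346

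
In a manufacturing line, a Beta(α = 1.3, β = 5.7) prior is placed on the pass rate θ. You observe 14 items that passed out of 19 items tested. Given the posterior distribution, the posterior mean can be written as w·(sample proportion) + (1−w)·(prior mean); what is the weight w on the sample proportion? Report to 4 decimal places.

0.7308

The Beta prior is conjugate to a Binomial/Bernoulli likelihood; the update adds successes to α and failures to β.
Posterior mean = (α₀+k)/(α₀+β₀+n) = [n/(α₀+β₀+n)]·(k/n) + [(α₀+β₀)/(α₀+β₀+n)]·α₀/(α₀+β₀), so only n and the prior enter the weight.
The weight on the data is w = n/(α₀+β₀+n) = 19/(1.3+5.7+19) = 19/26.0 = 0.7308.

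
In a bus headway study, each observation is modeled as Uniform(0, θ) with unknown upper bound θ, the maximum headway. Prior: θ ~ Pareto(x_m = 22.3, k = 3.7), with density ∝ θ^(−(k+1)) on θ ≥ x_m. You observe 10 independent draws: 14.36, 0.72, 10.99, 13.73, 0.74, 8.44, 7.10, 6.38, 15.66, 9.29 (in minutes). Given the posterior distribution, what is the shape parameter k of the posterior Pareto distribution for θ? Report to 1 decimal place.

13.7

A Pareto(scale x_m, shape k) prior on the upper bound θ of Uniform(0, θ) is conjugate: posterior is Pareto(max(x_m, max xᵢ), k + n).
Sample maximum = 15.66; prior scale x_m = 22.3 → posterior scale = max = 22.30.
Posterior shape = 3.7 + 10 = 13.7.
Posterior shape k = 13.7.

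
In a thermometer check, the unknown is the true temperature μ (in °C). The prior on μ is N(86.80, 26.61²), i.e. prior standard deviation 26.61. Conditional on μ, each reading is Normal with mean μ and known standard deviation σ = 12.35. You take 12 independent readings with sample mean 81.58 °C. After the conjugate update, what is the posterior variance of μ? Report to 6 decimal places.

12.486084

For Normal data with known variance σ², a Normal(μ₀, σ₀²) prior on μ is conjugate. Posterior precision = 1/σ₀² + n/σ²; posterior mean is the precision-weighted average of μ₀ and x̄.
σ₀² = 26.61² = 708.0921, σ² = 12.35² = 152.5225; σ² + n·σ₀² = 152.5225 + 12·708.0921 = 8649.6277.
Posterior precision = 1/σ₀² + n/σ² = 1/708.0921 + 12/152.5225 = (σ² + n·σ₀²)/(σ₀²σ²) = 8649.6277/(708.0921·152.5225); posterior variance σₙ² = σ₀²σ²/(σ² + n·σ₀²) = 708.0921·152.5225/8649.6277 = 12.486084.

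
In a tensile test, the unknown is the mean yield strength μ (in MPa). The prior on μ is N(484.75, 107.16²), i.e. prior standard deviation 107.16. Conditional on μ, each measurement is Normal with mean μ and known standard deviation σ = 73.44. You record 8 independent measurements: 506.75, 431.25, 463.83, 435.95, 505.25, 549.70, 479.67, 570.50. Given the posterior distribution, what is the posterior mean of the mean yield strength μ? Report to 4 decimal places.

For Normal data with known variance σ², a Normal(μ₀, σ₀²) prior on μ is conjugate. Posterior precision = 1/σ₀² + n/σ²; posterior mean is the precision-weighted average of μ₀ and x̄.
Σxᵢ = 506.75 + 431.25 + 463.83 + 435.95 + 505.25 + 549.70 + 479.67 + 570.50 = 3942.9, so n·x̄ = 3942.9.
σ₀² = 107.16² = 11483.2656, σ² = 73.44² = 5393.4336; σ² + n·σ₀² = 5393.4336 + 8·11483.2656 = 97259.5584.
Posterior mean = (μ₀/σ₀² + n·x̄/σ²)/(1/σ₀² + n/σ²) = (σ²·μ₀ + σ₀²·n·x̄)/(σ² + n·σ₀²) = (5393.4336·484.75 + 11483.2656·3942.9)/97259.5584 = 47891834.87184/97259.5584 = 492.4126.

492.4126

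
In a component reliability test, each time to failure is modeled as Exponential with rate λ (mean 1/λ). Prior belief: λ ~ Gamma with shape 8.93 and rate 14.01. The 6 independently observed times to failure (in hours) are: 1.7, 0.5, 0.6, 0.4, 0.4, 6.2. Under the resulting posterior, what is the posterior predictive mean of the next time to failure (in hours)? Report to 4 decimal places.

With a Gamma(shape α, rate β) prior on the exponential rate λ, the posterior after n observations with total T = Σxᵢ is Gamma(α+n, β+T).
Sum of observations T = 9.8 hours; n = 6.
Posterior: Gamma(8.93+6, 14.01+9.8) = Gamma(14.93, 23.81).
The predictive distribution for the next observation is Lomax; its mean is β/(α−1) = 23.81/13.93 = 1.7093.

1.7093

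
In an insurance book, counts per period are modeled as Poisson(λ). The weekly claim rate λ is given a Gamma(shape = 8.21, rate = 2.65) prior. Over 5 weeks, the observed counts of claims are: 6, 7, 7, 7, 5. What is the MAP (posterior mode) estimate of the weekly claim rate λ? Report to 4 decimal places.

With a Gamma(shape α, rate β) prior, the Poisson likelihood is conjugate: the posterior is Gamma(α + ΣXᵢ, β + n).
Sum of counts S = 32 over n = 5 weeks.
Posterior: Gamma(α+S, β+n) = Gamma(8.21+32, 2.65+5) = Gamma(40.21, 7.65).
Mode of Gamma(α,β) for α≥1 is (α−1)/β = 39.21/7.65 = 5.1255.

5.1255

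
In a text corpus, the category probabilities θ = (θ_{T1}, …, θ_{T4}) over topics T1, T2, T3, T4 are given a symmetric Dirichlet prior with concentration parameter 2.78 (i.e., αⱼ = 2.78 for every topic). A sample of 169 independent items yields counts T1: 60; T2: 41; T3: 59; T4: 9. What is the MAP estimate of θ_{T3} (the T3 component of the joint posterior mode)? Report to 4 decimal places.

The Dirichlet prior is conjugate to the Multinomial likelihood: each posterior αⱼ = prior αⱼ + observed count nⱼ.
Posterior concentration: (62.78, 43.78, 61.78, 11.78), total = 180.12.
Joint mode component: (α_{T3}−1)/(Σα−K) = 60.78/176.12 = 0.3451.

0.3451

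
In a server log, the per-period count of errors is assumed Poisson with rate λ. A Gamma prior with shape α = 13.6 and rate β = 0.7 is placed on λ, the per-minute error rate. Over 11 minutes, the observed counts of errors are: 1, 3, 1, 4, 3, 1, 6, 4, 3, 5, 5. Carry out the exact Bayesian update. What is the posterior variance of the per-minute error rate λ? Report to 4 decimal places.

0.3623

With a Gamma(shape α, rate β) prior, the Poisson likelihood is conjugate: the posterior is Gamma(α + ΣXᵢ, β + n).
Sum of counts S = 36 over n = 11 minutes.
Posterior: Gamma(α+S, β+n) = Gamma(13.6+36, 0.7+11) = Gamma(49.6, 11.7).
Var = α/β² = 49.6/11.7² = 0.3623.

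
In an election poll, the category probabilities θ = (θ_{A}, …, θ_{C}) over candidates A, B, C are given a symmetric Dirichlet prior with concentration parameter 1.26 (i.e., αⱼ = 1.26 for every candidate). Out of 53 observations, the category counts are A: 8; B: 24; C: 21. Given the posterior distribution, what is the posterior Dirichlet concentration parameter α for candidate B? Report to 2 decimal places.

The Dirichlet prior is conjugate to the Multinomial likelihood: each posterior αⱼ = prior αⱼ + observed count nⱼ.
Posterior concentration: (9.26, 25.26, 22.26), total = 56.78.
α_{B} = 1.26 + 24 = 25.26.

25.26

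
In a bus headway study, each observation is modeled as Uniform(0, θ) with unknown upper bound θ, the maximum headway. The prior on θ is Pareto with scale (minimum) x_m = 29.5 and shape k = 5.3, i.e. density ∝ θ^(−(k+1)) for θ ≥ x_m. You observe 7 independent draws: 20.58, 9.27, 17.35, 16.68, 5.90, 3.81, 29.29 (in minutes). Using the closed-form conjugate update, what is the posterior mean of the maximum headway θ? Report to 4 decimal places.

A Pareto(scale x_m, shape k) prior on the upper bound θ of Uniform(0, θ) is conjugate: posterior is Pareto(max(x_m, max xᵢ), k + n).
Sample maximum = 29.29; prior scale x_m = 29.5 → posterior scale = max = 29.50.
Posterior shape = 5.3 + 7 = 12.3.
E[θ|data] = k·x_m/(k−1) = 12.3·29.50/11.3 = 32.1106.

32.1106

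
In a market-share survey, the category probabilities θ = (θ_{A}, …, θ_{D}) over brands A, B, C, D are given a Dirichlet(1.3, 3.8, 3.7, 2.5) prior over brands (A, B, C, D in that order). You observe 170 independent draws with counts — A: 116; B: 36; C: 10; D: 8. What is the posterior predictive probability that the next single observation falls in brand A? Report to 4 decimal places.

The Dirichlet prior is conjugate to the Multinomial likelihood: each posterior αⱼ = prior αⱼ + observed count nⱼ.
Posterior concentration: (117.3, 39.8, 13.7, 10.5), total = 181.3.
P(next = A | data) = α_{A}/Σα = 0.6470.

0.6470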